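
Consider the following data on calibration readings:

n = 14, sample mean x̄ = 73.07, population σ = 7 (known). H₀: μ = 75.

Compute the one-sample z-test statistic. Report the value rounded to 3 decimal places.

test statistic = -1.032

SE = σ/√n = 7/√14 = 1.8708
z = (x̄−μ₀)/SE = (73.07−75)/1.8708 = -1.0316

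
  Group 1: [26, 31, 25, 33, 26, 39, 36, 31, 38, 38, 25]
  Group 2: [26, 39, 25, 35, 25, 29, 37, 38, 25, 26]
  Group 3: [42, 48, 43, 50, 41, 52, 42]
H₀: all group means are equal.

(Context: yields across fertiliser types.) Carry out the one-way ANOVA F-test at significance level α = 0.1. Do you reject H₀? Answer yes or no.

reject H₀: yes

Group means [31.64, 30.50, 45.43], grand mean 34.679
SSB = Σnᵢ(x̄ᵢ−x̄)² = 1085.347; SSW = ΣΣ(x−x̄ᵢ)² = 752.760
MSB = 1085.347/2 = 542.6737; MSW = 752.760/25 = 30.1104
F = MSB/MSW = 18.0228
df = (2, 25)
p-value (upper-tail) = 0.00001
At α=0.1: p < α → reject H₀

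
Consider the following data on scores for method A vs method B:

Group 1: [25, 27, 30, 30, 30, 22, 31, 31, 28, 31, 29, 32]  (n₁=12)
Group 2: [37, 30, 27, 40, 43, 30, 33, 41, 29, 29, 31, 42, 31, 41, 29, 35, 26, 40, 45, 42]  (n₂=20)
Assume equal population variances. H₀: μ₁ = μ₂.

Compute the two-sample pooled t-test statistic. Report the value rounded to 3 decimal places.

x̄₁=28.833, s₁=2.918, n₁=12
x̄₂=35.050, s₂=6.186, n₂=20
s_p² = [11·2.918² + 19·6.186²]/30 = 27.3539
SE = √(s_p²·(1/12+1/20)) = 1.9098
t = (28.833−35.050)/1.9098 = -3.2552
df = 30

test statistic = -3.255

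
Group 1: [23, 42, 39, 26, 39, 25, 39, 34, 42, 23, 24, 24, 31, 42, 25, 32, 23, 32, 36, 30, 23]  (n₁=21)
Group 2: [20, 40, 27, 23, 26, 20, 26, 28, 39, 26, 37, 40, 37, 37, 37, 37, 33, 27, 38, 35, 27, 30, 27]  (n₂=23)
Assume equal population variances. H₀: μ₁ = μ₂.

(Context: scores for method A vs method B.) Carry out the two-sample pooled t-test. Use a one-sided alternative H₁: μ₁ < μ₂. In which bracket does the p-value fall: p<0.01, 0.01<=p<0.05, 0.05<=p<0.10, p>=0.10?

p-value bracket: p>=0.10

x̄₁=31.143, s₁=7.220, n₁=21
x̄₂=31.174, s₂=6.499, n₂=23
s_p² = [20·7.220² + 22·6.499²]/42 = 46.9494
SE = √(s_p²·(1/21+1/23)) = 2.0681
t = (31.143−31.174)/2.0681 = -0.0150
df = 42
p-value (one-sided, H₁ less) = 0.49404
→ bracket: p>=0.10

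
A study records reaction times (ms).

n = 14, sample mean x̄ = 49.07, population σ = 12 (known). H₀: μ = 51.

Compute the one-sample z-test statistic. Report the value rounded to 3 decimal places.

SE = σ/√n = 12/√14 = 3.2071
z = (x̄−μ₀)/SE = (49.07−51)/3.2071 = -0.6018

test statistic = -0.602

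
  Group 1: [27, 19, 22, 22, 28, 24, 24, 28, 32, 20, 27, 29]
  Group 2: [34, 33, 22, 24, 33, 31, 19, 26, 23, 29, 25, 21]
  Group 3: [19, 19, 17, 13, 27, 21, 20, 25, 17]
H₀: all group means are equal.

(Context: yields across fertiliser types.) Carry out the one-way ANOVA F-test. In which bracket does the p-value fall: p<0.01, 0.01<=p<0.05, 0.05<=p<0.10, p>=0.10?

Group means [25.17, 26.67, 19.78], grand mean 24.242
SSB = Σnᵢ(x̄ᵢ−x̄)² = 260.172; SSW = ΣΣ(x−x̄ᵢ)² = 609.889
MSB = 260.172/2 = 130.0859; MSW = 609.889/30 = 20.3296
F = MSB/MSW = 6.3988
df = (2, 30)
p-value (upper-tail) = 0.00485
→ bracket: p<0.01

p-value bracket: p<0.01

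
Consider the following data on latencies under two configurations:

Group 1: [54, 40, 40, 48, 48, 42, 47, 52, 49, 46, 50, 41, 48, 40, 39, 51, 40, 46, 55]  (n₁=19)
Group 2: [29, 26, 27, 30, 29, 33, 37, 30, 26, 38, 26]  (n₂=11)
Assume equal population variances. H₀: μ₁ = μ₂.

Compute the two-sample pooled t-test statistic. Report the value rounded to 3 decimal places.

x̄₁=46.105, s₁=5.152, n₁=19
x̄₂=30.091, s₂=4.253, n₂=11
s_p² = [18·5.152² + 10·4.253²]/28 = 23.5249
SE = √(s_p²·(1/19+1/11)) = 1.8376
t = (46.105−30.091)/1.8376 = 8.7148
df = 28

test statistic = 8.715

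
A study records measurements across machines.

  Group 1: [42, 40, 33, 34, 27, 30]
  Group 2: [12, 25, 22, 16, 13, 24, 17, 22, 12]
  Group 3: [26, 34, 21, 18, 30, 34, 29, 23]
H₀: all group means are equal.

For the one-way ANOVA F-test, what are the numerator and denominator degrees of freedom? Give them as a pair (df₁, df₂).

degrees of freedom = [2, 20]

k = 3 groups, N = 23 total
df = (k−1, N−k) = (3−1, 23−3) = (2, 20)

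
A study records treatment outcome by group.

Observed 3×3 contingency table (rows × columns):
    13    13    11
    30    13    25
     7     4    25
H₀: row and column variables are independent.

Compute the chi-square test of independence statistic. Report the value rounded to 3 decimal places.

test statistic = 17.214

Row totals [37, 68, 36], col totals [50, 30, 61], n=141
χ² = (13−13.12)²/13.12 + (13−7.87)²/7.87 + (11−16.01)²/16.01 + (30−24.11)²/24.11 + (13−14.47)²/14.47 + (25−29.42)²/29.42 + (7−12.77)²/12.77 + (4−7.66)²/7.66 + (25−15.57)²/15.57 = 17.2139
df = 4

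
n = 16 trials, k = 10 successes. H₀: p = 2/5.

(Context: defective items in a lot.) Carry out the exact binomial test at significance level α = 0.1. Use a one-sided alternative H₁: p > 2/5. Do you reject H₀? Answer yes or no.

Exact binomial: n=16, k=10, p₀=2/5=0.4000
P(X≥10) from Σ C(n,i)·p₀^i·(1−p₀)^(n−i)
p-value (one-sided, H₁ greater) = 0.05832
At α=0.1: p < α → reject H₀

reject H₀: yes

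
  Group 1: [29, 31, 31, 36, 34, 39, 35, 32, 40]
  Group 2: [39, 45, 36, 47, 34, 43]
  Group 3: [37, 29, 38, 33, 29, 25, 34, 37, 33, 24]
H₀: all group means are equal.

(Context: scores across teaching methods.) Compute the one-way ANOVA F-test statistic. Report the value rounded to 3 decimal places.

test statistic = 6.914

Group means [34.11, 40.67, 31.90], grand mean 34.800
SSB = Σnᵢ(x̄ᵢ−x̄)² = 294.878; SSW = ΣΣ(x−x̄ᵢ)² = 469.122
MSB = 294.878/2 = 147.4389; MSW = 469.122/22 = 21.3237
F = MSB/MSW = 6.9143
df = (2, 22)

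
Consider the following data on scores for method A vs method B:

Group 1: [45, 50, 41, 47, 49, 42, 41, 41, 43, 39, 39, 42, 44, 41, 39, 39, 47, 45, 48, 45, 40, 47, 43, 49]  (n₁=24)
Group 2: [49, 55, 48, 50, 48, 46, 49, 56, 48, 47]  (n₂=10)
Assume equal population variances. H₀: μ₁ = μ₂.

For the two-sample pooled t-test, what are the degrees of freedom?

degrees of freedom = 32

df = n₁ + n₂ − 2 = 24 + 10 − 2 = 32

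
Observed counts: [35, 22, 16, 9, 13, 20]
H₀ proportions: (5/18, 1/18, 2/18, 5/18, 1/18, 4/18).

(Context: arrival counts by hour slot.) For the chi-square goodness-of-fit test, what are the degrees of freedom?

df = k − 1 = 6 − 1 = 5

degrees of freedom = 5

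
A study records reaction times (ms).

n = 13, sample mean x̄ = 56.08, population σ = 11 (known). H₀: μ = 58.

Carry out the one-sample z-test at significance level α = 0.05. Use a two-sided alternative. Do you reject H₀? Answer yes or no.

reject H₀: no

SE = σ/√n = 11/√13 = 3.0509
z = (x̄−μ₀)/SE = (56.08−58)/3.0509 = -0.6293
p-value (two-sided) = 0.52913
At α=0.05: p ≥ α → fail to reject H₀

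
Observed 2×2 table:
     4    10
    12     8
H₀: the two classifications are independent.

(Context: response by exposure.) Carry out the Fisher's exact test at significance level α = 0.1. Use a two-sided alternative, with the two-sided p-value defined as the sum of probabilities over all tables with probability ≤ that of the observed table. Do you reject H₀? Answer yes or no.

Margins: r₁=14, r₂=20, c₁=16, c₂=18, n=34
p_obs = C(14,4)·C(20,12)/C(34,16); sum pmf over tables with pmf ≤ p_obs
p-value (two-sided) = 0.09209
At α=0.1: p < α → reject H₀

reject H₀: yes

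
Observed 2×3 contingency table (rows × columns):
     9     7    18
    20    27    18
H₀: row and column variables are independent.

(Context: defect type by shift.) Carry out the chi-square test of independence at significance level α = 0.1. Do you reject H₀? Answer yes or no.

Row totals [34, 65], col totals [29, 34, 36], n=99
χ² = (9−9.96)²/9.96 + (7−11.68)²/11.68 + (18−12.36)²/12.36 + (20−19.04)²/19.04 + (27−22.32)²/22.32 + (18−23.64)²/23.64 = 6.9073
df = 2
p-value (upper-tail) = 0.03163
At α=0.1: p < α → reject H₀

reject H₀: yes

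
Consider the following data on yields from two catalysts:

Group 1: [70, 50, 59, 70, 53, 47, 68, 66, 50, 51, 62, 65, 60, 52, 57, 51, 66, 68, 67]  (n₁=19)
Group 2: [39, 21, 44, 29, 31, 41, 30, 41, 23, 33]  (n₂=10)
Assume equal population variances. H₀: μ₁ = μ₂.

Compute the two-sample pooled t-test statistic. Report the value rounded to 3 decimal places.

x̄₁=59.579, s₁=7.918, n₁=19
x̄₂=33.200, s₂=7.871, n₂=10
s_p² = [18·7.918² + 9·7.871²]/27 = 62.4530
SE = √(s_p²·(1/19+1/10)) = 3.0874
t = (59.579−33.200)/3.0874 = 8.5439
df = 27

test statistic = 8.544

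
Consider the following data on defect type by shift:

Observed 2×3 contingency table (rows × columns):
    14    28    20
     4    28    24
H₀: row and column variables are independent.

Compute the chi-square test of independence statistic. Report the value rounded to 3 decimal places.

Row totals [62, 56], col totals [18, 56, 44], n=118
χ² = (14−9.46)²/9.46 + (28−29.42)²/29.42 + (20−23.12)²/23.12 + (4−8.54)²/8.54 + (28−26.58)²/26.58 + (24−20.88)²/20.88 = 5.6287
df = 2

test statistic = 5.629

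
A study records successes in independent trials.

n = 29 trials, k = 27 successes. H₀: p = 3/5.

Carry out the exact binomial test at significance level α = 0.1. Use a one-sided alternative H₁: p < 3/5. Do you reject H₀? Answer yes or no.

reject H₀: no

Exact binomial: n=29, k=27, p₀=3/5=0.6000
P(X≤27) from Σ C(n,i)·p₀^i·(1−p₀)^(n−i)
p-value (one-sided, H₁ less) = 0.99999
At α=0.1: p ≥ α → fail to reject H₀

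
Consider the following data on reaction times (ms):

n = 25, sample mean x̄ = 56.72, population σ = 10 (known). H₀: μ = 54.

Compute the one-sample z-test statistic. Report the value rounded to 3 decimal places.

test statistic = 1.360

SE = σ/√n = 10/√25 = 2.0000
z = (x̄−μ₀)/SE = (56.72−54)/2.0000 = 1.3600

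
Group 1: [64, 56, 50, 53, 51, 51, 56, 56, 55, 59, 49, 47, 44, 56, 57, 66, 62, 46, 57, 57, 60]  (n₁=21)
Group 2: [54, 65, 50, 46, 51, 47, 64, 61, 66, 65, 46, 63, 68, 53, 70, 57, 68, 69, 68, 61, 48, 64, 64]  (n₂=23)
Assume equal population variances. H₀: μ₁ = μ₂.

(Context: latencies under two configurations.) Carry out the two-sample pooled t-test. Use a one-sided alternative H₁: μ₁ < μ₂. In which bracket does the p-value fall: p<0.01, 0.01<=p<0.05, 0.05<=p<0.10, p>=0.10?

x̄₁=54.857, s₁=5.790, n₁=21
x̄₂=59.478, s₂=8.234, n₂=23
s_p² = [20·5.790² + 22·8.234²]/42 = 51.4836
SE = √(s_p²·(1/21+1/23)) = 2.1656
t = (54.857−59.478)/2.1656 = -2.1338
df = 42
p-value (one-sided, H₁ less) = 0.01937
→ bracket: 0.01<=p<0.05

p-value bracket: 0.01<=p<0.05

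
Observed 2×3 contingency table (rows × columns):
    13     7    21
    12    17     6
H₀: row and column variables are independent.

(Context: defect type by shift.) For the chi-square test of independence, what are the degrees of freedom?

degrees of freedom = 2

df = (r−1)(c−1) = (2−1)·(3−1) = 2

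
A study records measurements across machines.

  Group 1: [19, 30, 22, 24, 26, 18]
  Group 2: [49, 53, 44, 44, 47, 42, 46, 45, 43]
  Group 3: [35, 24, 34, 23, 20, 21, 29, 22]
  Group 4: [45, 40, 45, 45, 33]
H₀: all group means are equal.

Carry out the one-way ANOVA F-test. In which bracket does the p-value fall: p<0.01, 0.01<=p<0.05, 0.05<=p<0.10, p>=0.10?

p-value bracket: p<0.01

Group means [23.17, 45.89, 26.00, 41.60], grand mean 34.571
SSB = Σnᵢ(x̄ᵢ−x̄)² = 2767.935; SSW = ΣΣ(x−x̄ᵢ)² = 548.922
MSB = 2767.935/3 = 922.6450; MSW = 548.922/24 = 22.8718
F = MSB/MSW = 40.3399
df = (3, 24)
p-value (upper-tail) = 0.00000
→ bracket: p<0.01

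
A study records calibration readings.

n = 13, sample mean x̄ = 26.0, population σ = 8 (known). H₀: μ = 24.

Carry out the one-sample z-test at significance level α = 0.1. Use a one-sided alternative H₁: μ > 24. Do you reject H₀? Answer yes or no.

SE = σ/√n = 8/√13 = 2.2188
z = (x̄−μ₀)/SE = (26.0−24)/2.2188 = 0.9014
p-value (one-sided, H₁ greater) = 0.18369
At α=0.1: p ≥ α → fail to reject H₀

reject H₀: no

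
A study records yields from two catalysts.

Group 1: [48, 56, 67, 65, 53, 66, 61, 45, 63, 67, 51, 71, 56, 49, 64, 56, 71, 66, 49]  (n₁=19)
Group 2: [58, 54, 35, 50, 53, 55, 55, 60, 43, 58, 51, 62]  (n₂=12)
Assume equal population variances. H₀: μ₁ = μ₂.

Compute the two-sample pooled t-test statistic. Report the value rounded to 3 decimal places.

x̄₁=59.158, s₁=8.295, n₁=19
x̄₂=52.833, s₂=7.542, n₂=12
s_p² = [18·8.295² + 11·7.542²]/29 = 64.2825
SE = √(s_p²·(1/19+1/12)) = 2.9564
t = (59.158−52.833)/2.9564 = 2.1393
df = 29

test statistic = 2.139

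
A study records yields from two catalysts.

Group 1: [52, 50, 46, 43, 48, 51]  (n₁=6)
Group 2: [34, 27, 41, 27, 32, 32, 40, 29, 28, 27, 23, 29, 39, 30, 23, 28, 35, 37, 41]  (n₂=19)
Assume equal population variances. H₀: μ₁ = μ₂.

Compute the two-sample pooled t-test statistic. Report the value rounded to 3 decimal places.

x̄₁=48.333, s₁=3.386, n₁=6
x̄₂=31.684, s₂=5.784, n₂=19
s_p² = [5·3.386² + 18·5.784²]/23 = 28.6712
SE = √(s_p²·(1/6+1/19)) = 2.5075
t = (48.333−31.684)/2.5075 = 6.6397
df = 23

test statistic = 6.640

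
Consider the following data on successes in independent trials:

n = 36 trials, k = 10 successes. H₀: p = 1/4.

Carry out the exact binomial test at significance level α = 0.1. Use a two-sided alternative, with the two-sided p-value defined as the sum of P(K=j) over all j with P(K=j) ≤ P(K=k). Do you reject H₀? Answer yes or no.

Exact binomial: n=36, k=10, p₀=1/4=0.2500
P(X=j) = C(n,j)·p₀^j·(1−p₀)^(n−j); p = Σ P(X=j) over j with P(X=j) ≤ P(X=10)
p-value (two-sided) = 0.70139
At α=0.1: p ≥ α → fail to reject H₀

reject H₀: no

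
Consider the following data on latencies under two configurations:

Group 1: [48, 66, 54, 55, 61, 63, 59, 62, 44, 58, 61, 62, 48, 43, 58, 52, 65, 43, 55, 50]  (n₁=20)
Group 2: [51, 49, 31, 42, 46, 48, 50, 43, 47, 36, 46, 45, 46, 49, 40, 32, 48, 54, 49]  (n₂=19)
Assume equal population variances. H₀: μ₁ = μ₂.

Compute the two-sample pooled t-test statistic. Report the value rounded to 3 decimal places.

test statistic = 4.801

x̄₁=55.350, s₁=7.358, n₁=20
x̄₂=44.842, s₂=6.230, n₂=19
s_p² = [19·7.358² + 18·6.230²]/37 = 46.6777
SE = √(s_p²·(1/20+1/19)) = 2.1887
t = (55.350−44.842)/2.1887 = 4.8009
df = 37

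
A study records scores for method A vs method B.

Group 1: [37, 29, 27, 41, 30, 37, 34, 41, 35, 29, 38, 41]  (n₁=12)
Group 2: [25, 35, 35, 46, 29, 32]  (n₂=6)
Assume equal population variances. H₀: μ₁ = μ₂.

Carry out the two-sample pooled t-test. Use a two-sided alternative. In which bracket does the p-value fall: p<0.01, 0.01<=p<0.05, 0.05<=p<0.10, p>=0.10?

x̄₁=34.917, s₁=5.107, n₁=12
x̄₂=33.667, s₂=7.146, n₂=6
s_p² = [11·5.107² + 5·7.146²]/16 = 33.8906
SE = √(s_p²·(1/12+1/6)) = 2.9108
t = (34.917−33.667)/2.9108 = 0.4294
df = 16
p-value (two-sided) = 0.67333
→ bracket: p>=0.10

p-value bracket: p>=0.10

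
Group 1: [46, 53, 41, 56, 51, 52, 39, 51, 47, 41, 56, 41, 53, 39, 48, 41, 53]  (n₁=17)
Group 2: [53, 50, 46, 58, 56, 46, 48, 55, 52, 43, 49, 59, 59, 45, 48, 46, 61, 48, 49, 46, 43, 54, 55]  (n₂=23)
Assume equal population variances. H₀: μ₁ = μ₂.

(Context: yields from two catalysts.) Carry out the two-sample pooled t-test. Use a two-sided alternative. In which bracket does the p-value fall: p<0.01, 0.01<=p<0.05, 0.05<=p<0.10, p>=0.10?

p-value bracket: 0.05<=p<0.10

x̄₁=47.529, s₁=6.104, n₁=17
x̄₂=50.826, s₂=5.424, n₂=23
s_p² = [16·6.104² + 22·5.424²]/38 = 32.7247
SE = √(s_p²·(1/17+1/23)) = 1.8297
t = (47.529−50.826)/1.8297 = -1.8018
df = 38
p-value (two-sided) = 0.07952
→ bracket: 0.05<=p<0.10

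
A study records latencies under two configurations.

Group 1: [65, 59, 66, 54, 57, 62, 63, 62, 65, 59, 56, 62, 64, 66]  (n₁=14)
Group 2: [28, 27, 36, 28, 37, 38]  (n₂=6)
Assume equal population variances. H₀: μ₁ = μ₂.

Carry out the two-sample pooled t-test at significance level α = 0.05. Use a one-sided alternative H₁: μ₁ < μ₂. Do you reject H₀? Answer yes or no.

reject H₀: no

x̄₁=61.429, s₁=3.857, n₁=14
x̄₂=32.333, s₂=5.164, n₂=6
s_p² = [13·3.857² + 5·5.164²]/18 = 18.1534
SE = √(s_p²·(1/14+1/6)) = 2.0790
t = (61.429−32.333)/2.0790 = 13.9948
df = 18
p-value (one-sided, H₁ less) = 1.00000
At α=0.05: p ≥ α → fail to reject H₀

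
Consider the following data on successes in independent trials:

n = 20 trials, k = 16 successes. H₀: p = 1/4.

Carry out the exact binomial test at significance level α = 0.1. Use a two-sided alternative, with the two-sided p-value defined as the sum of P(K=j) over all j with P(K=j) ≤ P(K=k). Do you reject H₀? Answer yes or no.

reject H₀: yes

Exact binomial: n=20, k=16, p₀=1/4=0.2500
P(X=j) = C(n,j)·p₀^j·(1−p₀)^(n−j); p = Σ P(X=j) over j with P(X=j) ≤ P(X=16)
p-value (two-sided) = 0.00000
At α=0.1: p < α → reject H₀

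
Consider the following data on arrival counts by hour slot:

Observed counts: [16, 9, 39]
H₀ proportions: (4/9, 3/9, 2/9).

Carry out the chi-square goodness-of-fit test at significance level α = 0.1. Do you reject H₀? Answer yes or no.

n = 64; E_i = n·p_i = [28.44, 21.33, 14.22]
χ² = (16−28.44)²/28.44 + (9−21.33)²/21.33 + (39−14.22)²/14.22 = 55.7422
df = 2
p-value (upper-tail) = 0.00000
At α=0.1: p < α → reject H₀

reject H₀: yes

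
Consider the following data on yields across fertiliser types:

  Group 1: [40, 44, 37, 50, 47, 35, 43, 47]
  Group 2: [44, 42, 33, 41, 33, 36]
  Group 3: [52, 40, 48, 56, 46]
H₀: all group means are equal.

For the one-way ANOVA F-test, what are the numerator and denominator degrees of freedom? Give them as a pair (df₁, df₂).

k = 3 groups, N = 19 total
df = (k−1, N−k) = (3−1, 19−3) = (2, 16)

degrees of freedom = [2, 16]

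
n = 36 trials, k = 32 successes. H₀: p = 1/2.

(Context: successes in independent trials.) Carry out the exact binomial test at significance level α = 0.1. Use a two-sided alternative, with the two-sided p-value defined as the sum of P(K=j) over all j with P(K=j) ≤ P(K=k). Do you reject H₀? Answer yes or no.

reject H₀: yes

Exact binomial: n=36, k=32, p₀=1/2=0.5000
P(X=j) = C(n,j)·p₀^j·(1−p₀)^(n−j); p = Σ P(X=j) over j with P(X=j) ≤ P(X=32)
p-value (two-sided) = 0.00000
At α=0.1: p < α → reject H₀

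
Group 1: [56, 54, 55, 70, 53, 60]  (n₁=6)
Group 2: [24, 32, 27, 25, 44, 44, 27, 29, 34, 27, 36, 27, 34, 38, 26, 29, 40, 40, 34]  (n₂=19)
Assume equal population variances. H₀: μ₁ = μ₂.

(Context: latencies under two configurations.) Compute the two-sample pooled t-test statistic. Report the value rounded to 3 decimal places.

test statistic = 8.505

x̄₁=58.000, s₁=6.356, n₁=6
x̄₂=32.474, s₂=6.424, n₂=19
s_p² = [5·6.356² + 18·6.424²]/23 = 41.0755
SE = √(s_p²·(1/6+1/19)) = 3.0013
t = (58.000−32.474)/3.0013 = 8.5051
df = 23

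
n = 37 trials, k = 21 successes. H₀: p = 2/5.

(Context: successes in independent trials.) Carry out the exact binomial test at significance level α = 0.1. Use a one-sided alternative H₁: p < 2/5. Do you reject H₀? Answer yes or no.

reject H₀: no

Exact binomial: n=37, k=21, p₀=2/5=0.4000
P(X≤21) from Σ C(n,i)·p₀^i·(1−p₀)^(n−i)
p-value (one-sided, H₁ less) = 0.98693
At α=0.1: p ≥ α → fail to reject H₀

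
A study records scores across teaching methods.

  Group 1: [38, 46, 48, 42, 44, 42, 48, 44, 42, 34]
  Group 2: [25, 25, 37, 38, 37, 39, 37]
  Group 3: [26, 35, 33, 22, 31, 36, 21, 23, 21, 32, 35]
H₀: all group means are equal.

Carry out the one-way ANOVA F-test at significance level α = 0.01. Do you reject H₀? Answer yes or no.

Group means [42.80, 34.00, 28.64], grand mean 35.036
SSB = Σnᵢ(x̄ᵢ−x̄)² = 1060.819; SSW = ΣΣ(x−x̄ᵢ)² = 770.145
MSB = 1060.819/2 = 530.4094; MSW = 770.145/25 = 30.8058
F = MSB/MSW = 17.2178
df = (2, 25)
p-value (upper-tail) = 0.00002
At α=0.01: p < α → reject H₀

reject H₀: yes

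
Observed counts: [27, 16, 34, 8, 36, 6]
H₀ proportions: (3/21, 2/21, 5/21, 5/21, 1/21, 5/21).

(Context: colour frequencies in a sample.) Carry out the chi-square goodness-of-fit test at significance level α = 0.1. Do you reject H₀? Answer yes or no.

reject H₀: yes

n = 127; E_i = n·p_i = [18.14, 12.10, 30.24, 30.24, 6.05, 30.24]
χ² = (27−18.14)²/18.14 + (16−12.10)²/12.10 + (34−30.24)²/30.24 + (8−30.24)²/30.24 + (36−6.05)²/6.05 + (6−30.24)²/30.24 = 190.1827
df = 5
p-value (upper-tail) = 0.00000
At α=0.1: p < α → reject H₀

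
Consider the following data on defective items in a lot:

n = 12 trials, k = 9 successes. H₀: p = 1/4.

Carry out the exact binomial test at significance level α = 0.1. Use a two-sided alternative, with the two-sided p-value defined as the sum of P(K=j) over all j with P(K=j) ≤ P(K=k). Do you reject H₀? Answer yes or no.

reject H₀: yes

Exact binomial: n=12, k=9, p₀=1/4=0.2500
P(X=j) = C(n,j)·p₀^j·(1−p₀)^(n−j); p = Σ P(X=j) over j with P(X=j) ≤ P(X=9)
p-value (two-sided) = 0.00039
At α=0.1: p < α → reject H₀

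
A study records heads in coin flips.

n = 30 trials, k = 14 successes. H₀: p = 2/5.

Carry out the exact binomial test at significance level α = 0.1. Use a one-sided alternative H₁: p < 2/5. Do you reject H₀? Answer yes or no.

Exact binomial: n=30, k=14, p₀=2/5=0.4000
P(X≤14) from Σ C(n,i)·p₀^i·(1−p₀)^(n−i)
p-value (one-sided, H₁ less) = 0.82463
At α=0.1: p ≥ α → fail to reject H₀

reject H₀: no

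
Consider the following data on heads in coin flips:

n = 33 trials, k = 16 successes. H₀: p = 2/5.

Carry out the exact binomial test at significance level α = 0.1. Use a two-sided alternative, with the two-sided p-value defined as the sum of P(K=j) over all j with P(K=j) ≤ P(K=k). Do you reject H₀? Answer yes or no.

Exact binomial: n=33, k=16, p₀=2/5=0.4000
P(X=j) = C(n,j)·p₀^j·(1−p₀)^(n−j); p = Σ P(X=j) over j with P(X=j) ≤ P(X=16)
p-value (two-sided) = 0.37490
At α=0.1: p ≥ α → fail to reject H₀

reject H₀: no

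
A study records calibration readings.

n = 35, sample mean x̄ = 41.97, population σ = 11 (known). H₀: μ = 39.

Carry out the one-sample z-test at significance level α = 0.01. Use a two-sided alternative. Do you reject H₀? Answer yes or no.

SE = σ/√n = 11/√35 = 1.8593
z = (x̄−μ₀)/SE = (41.97−39)/1.8593 = 1.5973
p-value (two-sided) = 0.11019
At α=0.01: p ≥ α → fail to reject H₀

reject H₀: no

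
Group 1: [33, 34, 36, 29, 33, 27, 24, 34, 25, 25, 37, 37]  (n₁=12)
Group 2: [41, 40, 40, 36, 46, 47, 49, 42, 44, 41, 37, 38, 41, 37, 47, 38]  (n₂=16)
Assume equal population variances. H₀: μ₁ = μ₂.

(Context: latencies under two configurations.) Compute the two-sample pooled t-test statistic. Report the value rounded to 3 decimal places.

x̄₁=31.167, s₁=4.896, n₁=12
x̄₂=41.500, s₂=4.033, n₂=16
s_p² = [11·4.896² + 15·4.033²]/26 = 19.5256
SE = √(s_p²·(1/12+1/16)) = 1.6875
t = (31.167−41.500)/1.6875 = -6.1236
df = 26

test statistic = -6.124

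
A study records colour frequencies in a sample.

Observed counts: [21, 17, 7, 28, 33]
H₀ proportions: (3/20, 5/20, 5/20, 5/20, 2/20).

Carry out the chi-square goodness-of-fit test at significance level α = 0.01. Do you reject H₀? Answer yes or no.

n = 106; E_i = n·p_i = [15.90, 26.50, 26.50, 26.50, 10.60]
χ² = (21−15.90)²/15.90 + (17−26.50)²/26.50 + (7−26.50)²/26.50 + (28−26.50)²/26.50 + (33−10.60)²/10.60 = 66.8113
df = 4
p-value (upper-tail) = 0.00000
At α=0.01: p < α → reject H₀

reject H₀: yes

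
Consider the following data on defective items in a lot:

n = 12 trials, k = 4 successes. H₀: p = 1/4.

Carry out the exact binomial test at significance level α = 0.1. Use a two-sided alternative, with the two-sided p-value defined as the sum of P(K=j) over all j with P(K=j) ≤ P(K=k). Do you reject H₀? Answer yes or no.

reject H₀: no

Exact binomial: n=12, k=4, p₀=1/4=0.2500
P(X=j) = C(n,j)·p₀^j·(1−p₀)^(n−j); p = Σ P(X=j) over j with P(X=j) ≤ P(X=4)
p-value (two-sided) = 0.50960
At α=0.1: p ≥ α → fail to reject H₀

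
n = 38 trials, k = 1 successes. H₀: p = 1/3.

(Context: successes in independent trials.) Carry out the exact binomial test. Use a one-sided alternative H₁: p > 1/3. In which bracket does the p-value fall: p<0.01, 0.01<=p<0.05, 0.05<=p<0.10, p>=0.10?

p-value bracket: p>=0.10

Exact binomial: n=38, k=1, p₀=1/3=0.3333
P(X≥1) from Σ C(n,i)·p₀^i·(1−p₀)^(n−i)
p-value (one-sided, H₁ greater) = 1.00000
→ bracket: p>=0.10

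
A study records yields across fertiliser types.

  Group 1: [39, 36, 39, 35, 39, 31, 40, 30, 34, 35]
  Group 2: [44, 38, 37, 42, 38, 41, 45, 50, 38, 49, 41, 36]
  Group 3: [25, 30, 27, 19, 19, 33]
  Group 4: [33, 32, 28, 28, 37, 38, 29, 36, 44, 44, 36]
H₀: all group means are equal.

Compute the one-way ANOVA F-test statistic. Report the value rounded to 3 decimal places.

Group means [35.80, 41.58, 25.50, 35.00], grand mean 35.769
SSB = Σnᵢ(x̄ᵢ−x̄)² = 1044.906; SSW = ΣΣ(x−x̄ᵢ)² = 832.017
MSB = 1044.906/3 = 348.3021; MSW = 832.017/35 = 23.7719
F = MSB/MSW = 14.6518
df = (3, 35)

test statistic = 14.652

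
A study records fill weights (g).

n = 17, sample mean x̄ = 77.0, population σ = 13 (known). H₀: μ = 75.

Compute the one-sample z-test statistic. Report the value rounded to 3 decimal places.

SE = σ/√n = 13/√17 = 3.1530
z = (x̄−μ₀)/SE = (77.0−75)/3.1530 = 0.6343

test statistic = 0.634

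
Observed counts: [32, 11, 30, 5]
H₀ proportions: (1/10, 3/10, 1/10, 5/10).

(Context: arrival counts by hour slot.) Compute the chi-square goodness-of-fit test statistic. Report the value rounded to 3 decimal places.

test statistic = 174.479

n = 78; E_i = n·p_i = [7.80, 23.40, 7.80, 39.00]
χ² = (32−7.80)²/7.80 + (11−23.40)²/23.40 + (30−7.80)²/7.80 + (5−39.00)²/39.00 = 174.4786
df = 3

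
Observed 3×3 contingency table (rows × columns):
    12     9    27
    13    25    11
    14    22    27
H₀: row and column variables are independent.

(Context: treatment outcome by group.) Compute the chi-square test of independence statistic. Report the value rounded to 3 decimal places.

Row totals [48, 49, 63], col totals [39, 56, 65], n=160
χ² = (12−11.70)²/11.70 + (9−16.80)²/16.80 + (27−19.50)²/19.50 + (13−11.94)²/11.94 + (25−17.15)²/17.15 + (11−19.91)²/19.91 + (14−15.36)²/15.36 + (22−22.05)²/22.05 + (27−25.59)²/25.59 = 14.3822
df = 4

test statistic = 14.382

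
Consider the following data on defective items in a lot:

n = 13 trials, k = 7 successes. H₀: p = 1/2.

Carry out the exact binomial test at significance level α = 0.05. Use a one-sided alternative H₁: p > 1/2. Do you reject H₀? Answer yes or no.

Exact binomial: n=13, k=7, p₀=1/2=0.5000
P(X≥7) from Σ C(n,i)·p₀^i·(1−p₀)^(n−i)
p-value (one-sided, H₁ greater) = 0.50000
At α=0.05: p ≥ α → fail to reject H₀

reject H₀: no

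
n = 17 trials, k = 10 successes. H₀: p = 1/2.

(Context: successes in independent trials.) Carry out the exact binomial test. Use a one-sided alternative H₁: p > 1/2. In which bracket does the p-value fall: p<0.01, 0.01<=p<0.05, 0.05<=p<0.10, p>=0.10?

Exact binomial: n=17, k=10, p₀=1/2=0.5000
P(X≥10) from Σ C(n,i)·p₀^i·(1−p₀)^(n−i)
p-value (one-sided, H₁ greater) = 0.31453
→ bracket: p>=0.10

p-value bracket: p>=0.10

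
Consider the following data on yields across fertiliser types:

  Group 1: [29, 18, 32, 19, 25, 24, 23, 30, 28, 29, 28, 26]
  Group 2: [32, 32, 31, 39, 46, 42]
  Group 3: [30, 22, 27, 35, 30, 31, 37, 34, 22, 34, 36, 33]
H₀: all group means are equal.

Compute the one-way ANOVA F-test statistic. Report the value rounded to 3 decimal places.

Group means [25.92, 37.00, 30.92], grand mean 30.133
SSB = Σnᵢ(x̄ᵢ−x̄)² = 503.633; SSW = ΣΣ(x−x̄ᵢ)² = 679.833
MSB = 503.633/2 = 251.8167; MSW = 679.833/27 = 25.1790
F = MSB/MSW = 10.0011
df = (2, 27)

test statistic = 10.001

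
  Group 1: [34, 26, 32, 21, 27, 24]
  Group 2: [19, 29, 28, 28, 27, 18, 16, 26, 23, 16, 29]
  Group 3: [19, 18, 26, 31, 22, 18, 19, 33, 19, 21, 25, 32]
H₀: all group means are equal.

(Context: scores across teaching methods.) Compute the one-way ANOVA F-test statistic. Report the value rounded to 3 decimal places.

test statistic = 1.157

Group means [27.33, 23.55, 23.58], grand mean 24.345
SSB = Σnᵢ(x̄ᵢ−x̄)² = 67.574; SSW = ΣΣ(x−x̄ᵢ)² = 758.977
MSB = 67.574/2 = 33.7872; MSW = 758.977/26 = 29.1914
F = MSB/MSW = 1.1574
df = (2, 26)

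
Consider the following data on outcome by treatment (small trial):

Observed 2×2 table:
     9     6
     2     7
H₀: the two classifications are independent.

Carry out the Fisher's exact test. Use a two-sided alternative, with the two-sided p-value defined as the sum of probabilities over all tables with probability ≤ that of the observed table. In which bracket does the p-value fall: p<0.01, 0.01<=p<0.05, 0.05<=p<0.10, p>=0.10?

Margins: r₁=15, r₂=9, c₁=11, c₂=13, n=24
p_obs = C(15,9)·C(9,2)/C(24,11); sum pmf over tables with pmf ≤ p_obs
p-value (two-sided) = 0.10493
→ bracket: p>=0.10

p-value bracket: p>=0.10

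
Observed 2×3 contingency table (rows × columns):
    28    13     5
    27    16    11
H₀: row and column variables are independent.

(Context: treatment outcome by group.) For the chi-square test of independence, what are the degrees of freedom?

df = (r−1)(c−1) = (2−1)·(3−1) = 2

degrees of freedom = 2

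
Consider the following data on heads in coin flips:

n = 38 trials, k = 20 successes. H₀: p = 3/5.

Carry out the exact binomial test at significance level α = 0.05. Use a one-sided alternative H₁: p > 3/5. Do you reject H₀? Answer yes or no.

Exact binomial: n=38, k=20, p₀=3/5=0.6000
P(X≥20) from Σ C(n,i)·p₀^i·(1−p₀)^(n−i)
p-value (one-sided, H₁ greater) = 0.86242
At α=0.05: p ≥ α → fail to reject H₀

reject H₀: no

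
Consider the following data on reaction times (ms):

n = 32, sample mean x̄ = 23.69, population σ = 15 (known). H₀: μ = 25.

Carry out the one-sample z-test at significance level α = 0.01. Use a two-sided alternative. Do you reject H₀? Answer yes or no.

SE = σ/√n = 15/√32 = 2.6517
z = (x̄−μ₀)/SE = (23.69−25)/2.6517 = -0.4940
p-value (two-sided) = 0.62128
At α=0.01: p ≥ α → fail to reject H₀

reject H₀: no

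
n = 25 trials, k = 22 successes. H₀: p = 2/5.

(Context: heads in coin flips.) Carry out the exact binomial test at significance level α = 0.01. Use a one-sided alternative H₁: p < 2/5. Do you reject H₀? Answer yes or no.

reject H₀: no

Exact binomial: n=25, k=22, p₀=2/5=0.4000
P(X≤22) from Σ C(n,i)·p₀^i·(1−p₀)^(n−i)
p-value (one-sided, H₁ less) = 1.00000
At α=0.01: p ≥ α → fail to reject H₀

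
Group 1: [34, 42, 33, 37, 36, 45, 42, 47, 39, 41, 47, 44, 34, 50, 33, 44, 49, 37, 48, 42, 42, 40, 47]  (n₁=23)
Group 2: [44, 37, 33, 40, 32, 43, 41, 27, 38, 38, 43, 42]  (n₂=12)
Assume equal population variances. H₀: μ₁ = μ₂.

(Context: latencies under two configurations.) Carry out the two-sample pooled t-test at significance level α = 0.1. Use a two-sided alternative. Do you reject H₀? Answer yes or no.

x̄₁=41.435, s₁=5.324, n₁=23
x̄₂=38.167, s₂=5.202, n₂=12
s_p² = [22·5.324² + 11·5.202²]/33 = 27.9188
SE = √(s_p²·(1/23+1/12)) = 1.8816
t = (41.435−38.167)/1.8816 = 1.7369
df = 33
p-value (two-sided) = 0.09174
At α=0.1: p < α → reject H₀

reject H₀: yes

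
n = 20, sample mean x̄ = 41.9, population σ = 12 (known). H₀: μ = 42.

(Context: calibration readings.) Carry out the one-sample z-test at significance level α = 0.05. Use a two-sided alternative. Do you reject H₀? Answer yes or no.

reject H₀: no

SE = σ/√n = 12/√20 = 2.6833
z = (x̄−μ₀)/SE = (41.9−42)/2.6833 = -0.0373
p-value (two-sided) = 0.97027
At α=0.05: p ≥ α → fail to reject H₀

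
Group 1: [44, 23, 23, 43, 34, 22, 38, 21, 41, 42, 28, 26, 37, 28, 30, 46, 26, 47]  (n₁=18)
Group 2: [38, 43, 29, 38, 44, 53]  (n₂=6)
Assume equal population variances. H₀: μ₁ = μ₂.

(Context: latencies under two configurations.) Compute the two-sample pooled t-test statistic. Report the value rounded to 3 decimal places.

test statistic = -1.817

x̄₁=33.278, s₁=9.054, n₁=18
x̄₂=40.833, s₂=7.985, n₂=6
s_p² = [17·9.054² + 5·7.985²]/22 = 77.8384
SE = √(s_p²·(1/18+1/6)) = 4.1590
t = (33.278−40.833)/4.1590 = -1.8167
df = 22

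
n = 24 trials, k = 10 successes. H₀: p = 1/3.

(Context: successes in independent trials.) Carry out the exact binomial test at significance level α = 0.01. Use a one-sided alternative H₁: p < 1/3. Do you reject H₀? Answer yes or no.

Exact binomial: n=24, k=10, p₀=1/3=0.3333
P(X≤10) from Σ C(n,i)·p₀^i·(1−p₀)^(n−i)
p-value (one-sided, H₁ less) = 0.85994
At α=0.01: p ≥ α → fail to reject H₀

reject H₀: no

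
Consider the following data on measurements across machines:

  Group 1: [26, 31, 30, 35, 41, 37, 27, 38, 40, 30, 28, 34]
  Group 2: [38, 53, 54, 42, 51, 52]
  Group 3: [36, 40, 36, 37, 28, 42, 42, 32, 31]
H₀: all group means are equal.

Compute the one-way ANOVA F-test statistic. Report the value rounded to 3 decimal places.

test statistic = 16.285

Group means [33.08, 48.33, 36.00], grand mean 37.444
SSB = Σnᵢ(x̄ᵢ−x̄)² = 958.417; SSW = ΣΣ(x−x̄ᵢ)² = 706.250
MSB = 958.417/2 = 479.2083; MSW = 706.250/24 = 29.4271
F = MSB/MSW = 16.2846
df = (2, 24)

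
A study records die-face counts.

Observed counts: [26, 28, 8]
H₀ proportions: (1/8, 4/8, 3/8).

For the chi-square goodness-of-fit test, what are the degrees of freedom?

df = k − 1 = 3 − 1 = 2

degrees of freedom = 2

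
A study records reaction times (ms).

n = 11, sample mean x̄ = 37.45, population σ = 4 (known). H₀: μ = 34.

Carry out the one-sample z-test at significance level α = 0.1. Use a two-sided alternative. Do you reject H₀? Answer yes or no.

SE = σ/√n = 4/√11 = 1.2060
z = (x̄−μ₀)/SE = (37.45−34)/1.2060 = 2.8606
p-value (two-sided) = 0.00423
At α=0.1: p < α → reject H₀

reject H₀: yes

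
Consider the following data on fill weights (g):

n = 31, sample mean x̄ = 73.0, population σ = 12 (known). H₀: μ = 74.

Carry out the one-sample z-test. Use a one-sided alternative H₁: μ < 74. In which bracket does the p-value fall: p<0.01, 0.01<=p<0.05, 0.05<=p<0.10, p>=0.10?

SE = σ/√n = 12/√31 = 2.1553
z = (x̄−μ₀)/SE = (73.0−74)/2.1553 = -0.4640
p-value (one-sided, H₁ less) = 0.32133
→ bracket: p>=0.10

p-value bracket: p>=0.10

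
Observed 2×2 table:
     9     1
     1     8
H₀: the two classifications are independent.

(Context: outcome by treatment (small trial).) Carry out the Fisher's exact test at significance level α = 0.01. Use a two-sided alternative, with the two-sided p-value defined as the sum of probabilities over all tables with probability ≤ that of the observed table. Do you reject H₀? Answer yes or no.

reject H₀: yes

Margins: r₁=10, r₂=9, c₁=10, c₂=9, n=19
p_obs = C(10,9)·C(9,1)/C(19,10); sum pmf over tables with pmf ≤ p_obs
p-value (two-sided) = 0.00109
At α=0.01: p < α → reject H₀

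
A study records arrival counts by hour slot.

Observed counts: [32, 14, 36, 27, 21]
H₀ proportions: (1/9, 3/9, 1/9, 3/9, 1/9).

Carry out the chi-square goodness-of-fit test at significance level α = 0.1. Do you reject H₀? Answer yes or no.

n = 130; E_i = n·p_i = [14.44, 43.33, 14.44, 43.33, 14.44]
χ² = (32−14.44)²/14.44 + (14−43.33)²/43.33 + (36−14.44)²/14.44 + (27−43.33)²/43.33 + (21−14.44)²/14.44 = 82.4923
df = 4
p-value (upper-tail) = 0.00000
At α=0.1: p < α → reject H₀

reject H₀: yes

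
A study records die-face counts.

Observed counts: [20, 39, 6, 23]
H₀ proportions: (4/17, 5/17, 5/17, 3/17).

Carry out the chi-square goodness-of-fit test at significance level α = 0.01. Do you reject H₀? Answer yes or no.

n = 88; E_i = n·p_i = [20.71, 25.88, 25.88, 15.53]
χ² = (20−20.71)²/20.71 + (39−25.88)²/25.88 + (6−25.88)²/25.88 + (23−15.53)²/15.53 = 25.5394
df = 3
p-value (upper-tail) = 0.00001
At α=0.01: p < α → reject H₀

reject H₀: yes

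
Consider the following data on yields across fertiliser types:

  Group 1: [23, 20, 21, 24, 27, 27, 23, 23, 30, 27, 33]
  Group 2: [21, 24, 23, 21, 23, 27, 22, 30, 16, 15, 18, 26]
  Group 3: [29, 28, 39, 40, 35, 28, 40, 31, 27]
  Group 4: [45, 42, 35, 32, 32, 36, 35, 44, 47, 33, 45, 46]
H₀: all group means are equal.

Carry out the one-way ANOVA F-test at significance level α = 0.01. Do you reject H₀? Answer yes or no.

reject H₀: yes

Group means [25.27, 22.17, 33.00, 39.33], grand mean 29.841
SSB = Σnᵢ(x̄ᵢ−x̄)² = 2107.371; SSW = ΣΣ(x−x̄ᵢ)² = 1004.515
MSB = 2107.371/3 = 702.4571; MSW = 1004.515/40 = 25.1129
F = MSB/MSW = 27.9720
df = (3, 40)
p-value (upper-tail) = 0.00000
At α=0.01: p < α → reject H₀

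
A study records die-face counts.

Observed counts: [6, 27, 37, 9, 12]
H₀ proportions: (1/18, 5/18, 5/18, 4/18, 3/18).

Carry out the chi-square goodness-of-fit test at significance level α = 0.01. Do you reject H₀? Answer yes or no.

n = 91; E_i = n·p_i = [5.06, 25.28, 25.28, 20.22, 15.17]
χ² = (6−5.06)²/5.06 + (27−25.28)²/25.28 + (37−25.28)²/25.28 + (9−20.22)²/20.22 + (12−15.17)²/15.17 = 12.6187
df = 4
p-value (upper-tail) = 0.01330
At α=0.01: p ≥ α → fail to reject H₀

reject H₀: no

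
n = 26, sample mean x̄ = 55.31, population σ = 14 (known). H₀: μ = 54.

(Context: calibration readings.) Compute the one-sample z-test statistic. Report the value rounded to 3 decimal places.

SE = σ/√n = 14/√26 = 2.7456
z = (x̄−μ₀)/SE = (55.31−54)/2.7456 = 0.4771

test statistic = 0.477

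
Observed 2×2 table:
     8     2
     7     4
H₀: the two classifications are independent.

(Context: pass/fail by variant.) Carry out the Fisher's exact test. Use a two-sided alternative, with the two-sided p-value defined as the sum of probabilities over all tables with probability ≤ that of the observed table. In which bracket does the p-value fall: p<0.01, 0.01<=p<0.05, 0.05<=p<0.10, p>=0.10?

p-value bracket: p>=0.10

Margins: r₁=10, r₂=11, c₁=15, c₂=6, n=21
p_obs = C(10,8)·C(11,7)/C(21,15); sum pmf over tables with pmf ≤ p_obs
p-value (two-sided) = 0.63512
→ bracket: p>=0.10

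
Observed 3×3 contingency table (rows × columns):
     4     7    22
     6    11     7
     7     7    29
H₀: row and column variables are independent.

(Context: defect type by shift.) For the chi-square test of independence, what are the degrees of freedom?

df = (r−1)(c−1) = (3−1)·(3−1) = 4

degrees of freedom = 4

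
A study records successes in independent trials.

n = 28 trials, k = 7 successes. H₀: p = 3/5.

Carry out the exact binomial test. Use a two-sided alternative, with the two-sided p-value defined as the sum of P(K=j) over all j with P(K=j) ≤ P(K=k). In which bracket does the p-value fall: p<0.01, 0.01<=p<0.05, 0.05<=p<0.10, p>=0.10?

p-value bracket: p<0.01

Exact binomial: n=28, k=7, p₀=3/5=0.6000
P(X=j) = C(n,j)·p₀^j·(1−p₀)^(n−j); p = Σ P(X=j) over j with P(X=j) ≤ P(X=7)
p-value (two-sided) = 0.00030
→ bracket: p<0.01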